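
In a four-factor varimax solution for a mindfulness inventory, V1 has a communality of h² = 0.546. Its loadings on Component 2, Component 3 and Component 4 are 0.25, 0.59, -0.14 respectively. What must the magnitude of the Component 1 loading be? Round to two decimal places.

0.34

Under orthogonal rotation h² = Σλ², so λ_Component 1² = h² − (0.4302) = 0.546 − 0.4302 = 0.1158.
|λ| = √0.1158 = 0.3403.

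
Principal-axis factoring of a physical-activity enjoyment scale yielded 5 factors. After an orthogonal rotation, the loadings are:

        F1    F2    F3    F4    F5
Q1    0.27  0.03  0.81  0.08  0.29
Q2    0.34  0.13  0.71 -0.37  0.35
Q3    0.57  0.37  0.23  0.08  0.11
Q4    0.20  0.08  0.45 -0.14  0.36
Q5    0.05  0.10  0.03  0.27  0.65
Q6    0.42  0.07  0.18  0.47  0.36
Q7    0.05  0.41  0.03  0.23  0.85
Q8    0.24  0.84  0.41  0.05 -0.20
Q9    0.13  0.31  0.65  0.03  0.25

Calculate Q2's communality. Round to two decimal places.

h² = 0.34² + 0.13² + 0.71² + (-0.37)² + 0.35² = 0.1156 + 0.0169 + 0.5041 + 0.1369 + 0.1225 = 0.8960

0.90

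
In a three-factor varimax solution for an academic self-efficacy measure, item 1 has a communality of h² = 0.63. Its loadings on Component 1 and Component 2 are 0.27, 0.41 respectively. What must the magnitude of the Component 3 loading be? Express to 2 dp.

Under orthogonal rotation h² = Σλ², so λ_Component 3² = h² − (0.2410) = 0.63 − 0.2410 = 0.3890.
|λ| = √0.3890 = 0.6237.

0.62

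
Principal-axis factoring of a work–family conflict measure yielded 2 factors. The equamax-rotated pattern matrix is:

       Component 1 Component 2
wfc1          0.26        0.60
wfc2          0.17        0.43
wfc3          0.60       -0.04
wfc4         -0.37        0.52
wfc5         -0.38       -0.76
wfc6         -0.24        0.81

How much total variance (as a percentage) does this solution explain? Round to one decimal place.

47.4%

SS loadings by factor: 0.7954, 2.0506; total = 2.8460.
Total variance with 6 standardized items is 6, so the solution explains 2.8460/6 = 0.4743 = 47.43%.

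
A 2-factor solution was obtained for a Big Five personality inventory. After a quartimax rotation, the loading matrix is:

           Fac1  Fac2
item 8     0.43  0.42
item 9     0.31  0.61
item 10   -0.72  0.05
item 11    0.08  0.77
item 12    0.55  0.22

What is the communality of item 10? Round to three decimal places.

h² = (-0.72)² + 0.05² = 0.5184 + 0.0025 = 0.5209

0.521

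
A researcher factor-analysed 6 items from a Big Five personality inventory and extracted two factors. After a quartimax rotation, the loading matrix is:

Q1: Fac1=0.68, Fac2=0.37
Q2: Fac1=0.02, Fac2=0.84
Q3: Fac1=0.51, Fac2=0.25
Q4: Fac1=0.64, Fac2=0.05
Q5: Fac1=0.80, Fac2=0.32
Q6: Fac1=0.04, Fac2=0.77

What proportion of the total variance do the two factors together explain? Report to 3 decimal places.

SS loadings by factor: 1.7741, 1.6028; total = 3.3769.
Total variance with 6 standardized items is 6, so the solution explains 3.3769/6 = 0.5628.

0.563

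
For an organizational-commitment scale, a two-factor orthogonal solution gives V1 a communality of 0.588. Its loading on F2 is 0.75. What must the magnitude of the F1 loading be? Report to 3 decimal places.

0.160

Under orthogonal rotation h² = Σλ², so λ_F1² = h² − (0.5625) = 0.588 − 0.5625 = 0.0255.
|λ| = √0.0255 = 0.1597.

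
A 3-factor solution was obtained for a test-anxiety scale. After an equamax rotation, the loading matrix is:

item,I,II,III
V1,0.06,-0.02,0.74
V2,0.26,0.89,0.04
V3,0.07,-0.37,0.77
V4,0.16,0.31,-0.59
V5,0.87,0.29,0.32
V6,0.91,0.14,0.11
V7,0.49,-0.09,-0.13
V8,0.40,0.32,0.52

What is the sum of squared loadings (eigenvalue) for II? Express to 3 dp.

SS loadings for II = (-0.02)² + 0.89² + (-0.37)² + 0.31² + 0.29² + 0.14² + (-0.09)² + 0.32² = 0.0004 + 0.7921 + 0.1369 + 0.0961 + 0.0841 + 0.0196 + 0.0081 + 0.1024 = 1.2397

1.240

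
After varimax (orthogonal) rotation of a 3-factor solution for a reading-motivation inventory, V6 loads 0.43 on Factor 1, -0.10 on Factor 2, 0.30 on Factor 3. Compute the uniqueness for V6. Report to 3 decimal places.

h² = 0.43² + (-0.10)² + 0.30² = 0.1849 + 0.0100 + 0.0900 = 0.2849
Uniqueness u² = 1 − h² = 1 − 0.2849 = 0.7151

0.715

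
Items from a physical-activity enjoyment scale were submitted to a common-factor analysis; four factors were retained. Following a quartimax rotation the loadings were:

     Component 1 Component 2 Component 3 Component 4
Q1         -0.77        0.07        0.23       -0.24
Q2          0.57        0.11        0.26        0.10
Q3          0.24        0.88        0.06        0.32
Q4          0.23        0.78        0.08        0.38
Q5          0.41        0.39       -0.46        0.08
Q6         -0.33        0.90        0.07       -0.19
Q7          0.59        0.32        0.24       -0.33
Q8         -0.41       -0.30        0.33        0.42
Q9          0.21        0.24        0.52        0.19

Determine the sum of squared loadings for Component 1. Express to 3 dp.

1.866

SS loadings for Component 1 = (-0.77)² + 0.57² + 0.24² + 0.23² + 0.41² + (-0.33)² + 0.59² + (-0.41)² + 0.21² = 0.5929 + 0.3249 + 0.0576 + 0.0529 + 0.1681 + 0.1089 + 0.3481 + 0.1681 + 0.0441 = 1.8656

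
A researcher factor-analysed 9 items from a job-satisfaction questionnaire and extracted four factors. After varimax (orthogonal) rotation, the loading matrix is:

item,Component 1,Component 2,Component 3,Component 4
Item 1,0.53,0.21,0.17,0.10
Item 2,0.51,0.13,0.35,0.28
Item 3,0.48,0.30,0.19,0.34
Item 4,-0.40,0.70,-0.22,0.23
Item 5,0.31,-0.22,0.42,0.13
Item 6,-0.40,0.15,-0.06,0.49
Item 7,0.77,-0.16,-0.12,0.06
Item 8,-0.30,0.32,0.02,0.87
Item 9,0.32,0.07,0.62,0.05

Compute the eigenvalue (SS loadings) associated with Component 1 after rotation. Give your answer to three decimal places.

SS loadings for Component 1 = 0.53² + 0.51² + 0.48² + (-0.40)² + 0.31² + (-0.40)² + 0.77² + (-0.30)² + 0.32² = 0.2809 + 0.2601 + 0.2304 + 0.1600 + 0.0961 + 0.1600 + 0.5929 + 0.0900 + 0.1024 = 1.9728

1.973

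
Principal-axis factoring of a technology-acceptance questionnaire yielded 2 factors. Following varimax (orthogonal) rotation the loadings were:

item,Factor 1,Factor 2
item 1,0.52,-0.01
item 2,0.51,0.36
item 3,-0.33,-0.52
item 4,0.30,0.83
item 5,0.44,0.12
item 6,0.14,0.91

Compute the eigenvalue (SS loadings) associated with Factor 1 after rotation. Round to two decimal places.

SS loadings for Factor 1 = 0.52² + 0.51² + (-0.33)² + 0.30² + 0.44² + 0.14² = 0.2704 + 0.2601 + 0.1089 + 0.0900 + 0.1936 + 0.0196 = 0.9426

0.94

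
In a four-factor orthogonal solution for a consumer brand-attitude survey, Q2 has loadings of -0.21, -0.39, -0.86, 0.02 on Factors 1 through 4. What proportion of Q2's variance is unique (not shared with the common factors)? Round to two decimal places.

h² = (-0.21)² + (-0.39)² + (-0.86)² + 0.02² = 0.0441 + 0.1521 + 0.7396 + 0.0004 = 0.9362
Uniqueness u² = 1 − h² = 1 − 0.9362 = 0.0638

0.06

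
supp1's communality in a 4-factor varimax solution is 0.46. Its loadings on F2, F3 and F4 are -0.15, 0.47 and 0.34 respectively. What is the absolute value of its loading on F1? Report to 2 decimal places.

0.32

Under orthogonal rotation h² = Σλ², so λ_F1² = h² − (0.3590) = 0.46 − 0.3590 = 0.1010.
|λ| = √0.1010 = 0.3178.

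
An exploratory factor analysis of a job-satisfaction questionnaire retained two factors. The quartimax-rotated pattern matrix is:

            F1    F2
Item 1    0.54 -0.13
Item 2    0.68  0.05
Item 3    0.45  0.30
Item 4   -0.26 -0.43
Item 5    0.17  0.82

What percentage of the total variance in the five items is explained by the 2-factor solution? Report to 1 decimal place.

SS loadings by factor: 1.0530, 0.9667; total = 2.0197.
Total variance with 5 standardized items is 5, so the solution explains 2.0197/5 = 0.4039 = 40.39%.

40.4%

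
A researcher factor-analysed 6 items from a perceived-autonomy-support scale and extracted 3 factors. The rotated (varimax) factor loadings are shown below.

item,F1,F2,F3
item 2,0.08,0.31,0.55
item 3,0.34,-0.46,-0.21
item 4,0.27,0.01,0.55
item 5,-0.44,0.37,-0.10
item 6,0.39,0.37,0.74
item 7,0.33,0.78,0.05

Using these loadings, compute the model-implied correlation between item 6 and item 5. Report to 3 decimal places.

r̂ = Σ λ_i·λ_j across factors = (0.39)(-0.44) + (0.37)(0.37) + (0.74)(-0.10)
  = -0.1716 +0.1369 -0.0740 = -0.1087

-0.109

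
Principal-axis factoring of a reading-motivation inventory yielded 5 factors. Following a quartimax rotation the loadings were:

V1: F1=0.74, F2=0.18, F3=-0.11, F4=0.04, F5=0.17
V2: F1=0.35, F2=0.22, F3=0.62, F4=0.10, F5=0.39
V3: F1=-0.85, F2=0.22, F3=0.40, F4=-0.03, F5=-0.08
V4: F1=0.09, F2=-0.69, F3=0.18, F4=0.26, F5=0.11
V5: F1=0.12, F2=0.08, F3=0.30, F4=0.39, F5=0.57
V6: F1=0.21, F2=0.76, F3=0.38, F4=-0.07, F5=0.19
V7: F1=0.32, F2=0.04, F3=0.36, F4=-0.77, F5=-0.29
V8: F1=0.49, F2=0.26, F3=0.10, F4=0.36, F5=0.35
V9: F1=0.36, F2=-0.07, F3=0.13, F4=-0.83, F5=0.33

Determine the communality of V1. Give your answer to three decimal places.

0.623

h² = 0.74² + 0.18² + (-0.11)² + 0.04² + 0.17² = 0.5476 + 0.0324 + 0.0121 + 0.0016 + 0.0289 = 0.6226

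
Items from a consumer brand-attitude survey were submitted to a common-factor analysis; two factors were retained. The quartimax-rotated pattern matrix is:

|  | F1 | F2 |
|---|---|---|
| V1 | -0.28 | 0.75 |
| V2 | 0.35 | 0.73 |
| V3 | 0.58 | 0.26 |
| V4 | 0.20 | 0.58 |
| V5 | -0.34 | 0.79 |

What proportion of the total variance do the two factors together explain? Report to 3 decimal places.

0.563

Communalities: 0.6409, 0.6554, 0.4040, 0.3764, 0.7397; Σh² = 2.8164.
Total variance with 5 standardized items is 5, so the solution explains 2.8164/5 = 0.5633.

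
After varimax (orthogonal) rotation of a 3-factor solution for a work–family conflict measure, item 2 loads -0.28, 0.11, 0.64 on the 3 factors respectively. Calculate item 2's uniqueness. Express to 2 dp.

h² = (-0.28)² + 0.11² + 0.64² = 0.0784 + 0.0121 + 0.4096 = 0.5001
Uniqueness u² = 1 − h² = 1 − 0.5001 = 0.4999

0.50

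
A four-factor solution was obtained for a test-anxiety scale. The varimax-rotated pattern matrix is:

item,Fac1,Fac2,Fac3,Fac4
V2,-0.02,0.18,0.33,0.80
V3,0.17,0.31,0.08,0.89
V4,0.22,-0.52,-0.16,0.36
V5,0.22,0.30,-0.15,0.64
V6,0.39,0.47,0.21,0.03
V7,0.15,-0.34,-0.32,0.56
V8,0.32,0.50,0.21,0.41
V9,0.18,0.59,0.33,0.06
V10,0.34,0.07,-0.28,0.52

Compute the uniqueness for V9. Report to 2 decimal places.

0.51

h² = 0.18² + 0.59² + 0.33² + 0.06² = 0.0324 + 0.3481 + 0.1089 + 0.0036 = 0.4930
Uniqueness u² = 1 − h² = 1 − 0.4930 = 0.5070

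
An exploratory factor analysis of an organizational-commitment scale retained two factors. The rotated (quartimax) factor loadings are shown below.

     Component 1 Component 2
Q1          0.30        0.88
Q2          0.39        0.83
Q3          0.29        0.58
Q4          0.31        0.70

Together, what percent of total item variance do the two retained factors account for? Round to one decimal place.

SS loadings by factor: 0.4223, 2.2897; total = 2.7120.
Total variance with 4 standardized items is 4, so the solution explains 2.7120/4 = 0.6780 = 67.80%.

67.8%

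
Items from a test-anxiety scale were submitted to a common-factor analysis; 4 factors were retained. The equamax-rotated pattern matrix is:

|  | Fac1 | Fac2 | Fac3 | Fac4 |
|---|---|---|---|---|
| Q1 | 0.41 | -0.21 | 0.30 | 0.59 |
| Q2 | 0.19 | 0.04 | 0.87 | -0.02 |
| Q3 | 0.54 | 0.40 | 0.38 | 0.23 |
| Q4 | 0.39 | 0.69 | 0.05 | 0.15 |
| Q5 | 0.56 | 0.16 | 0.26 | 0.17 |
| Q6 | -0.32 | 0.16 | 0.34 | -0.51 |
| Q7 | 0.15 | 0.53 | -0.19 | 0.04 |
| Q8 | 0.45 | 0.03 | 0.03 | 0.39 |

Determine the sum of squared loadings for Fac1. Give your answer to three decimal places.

SS loadings for Fac1 = 0.41² + 0.19² + 0.54² + 0.39² + 0.56² + (-0.32)² + 0.15² + 0.45² = 0.1681 + 0.0361 + 0.2916 + 0.1521 + 0.3136 + 0.1024 + 0.0225 + 0.2025 = 1.2889

1.289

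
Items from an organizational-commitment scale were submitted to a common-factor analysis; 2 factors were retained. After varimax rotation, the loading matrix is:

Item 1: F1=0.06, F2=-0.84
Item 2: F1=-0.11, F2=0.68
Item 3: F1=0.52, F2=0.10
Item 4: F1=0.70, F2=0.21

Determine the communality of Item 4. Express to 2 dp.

0.53

h² = 0.70² + 0.21² = 0.4900 + 0.0441 = 0.5341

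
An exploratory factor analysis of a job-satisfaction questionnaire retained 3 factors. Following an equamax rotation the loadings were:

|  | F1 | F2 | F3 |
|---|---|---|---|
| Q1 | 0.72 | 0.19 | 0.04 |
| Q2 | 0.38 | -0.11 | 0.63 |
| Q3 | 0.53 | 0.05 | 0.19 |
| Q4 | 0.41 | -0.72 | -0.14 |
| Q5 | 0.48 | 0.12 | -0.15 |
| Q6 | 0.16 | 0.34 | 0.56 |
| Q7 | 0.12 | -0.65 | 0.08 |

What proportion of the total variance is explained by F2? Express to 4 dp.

SS loadings for F2 = 0.19² + (-0.11)² + 0.05² + (-0.72)² + 0.12² + 0.34² + (-0.65)² = 1.1216
Proportion of variance = 1.1216 / 7 = 0.1602.

0.1602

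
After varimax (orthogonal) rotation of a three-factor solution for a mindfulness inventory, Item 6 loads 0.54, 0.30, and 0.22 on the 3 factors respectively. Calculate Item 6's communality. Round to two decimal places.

0.43

h² = 0.54² + 0.30² + 0.22² = 0.2916 + 0.0900 + 0.0484 = 0.4300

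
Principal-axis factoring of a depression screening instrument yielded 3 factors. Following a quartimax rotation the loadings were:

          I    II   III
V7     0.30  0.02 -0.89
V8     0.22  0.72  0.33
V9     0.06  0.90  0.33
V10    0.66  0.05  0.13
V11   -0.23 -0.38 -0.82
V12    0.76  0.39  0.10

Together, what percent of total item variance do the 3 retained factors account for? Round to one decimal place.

75.8%

Communalities: 0.8825, 0.6757, 0.9225, 0.4550, 0.8697, 0.7397; Σh² = 4.5451.
Total variance with 6 standardized items is 6, so the solution explains 4.5451/6 = 0.7575 = 75.75%.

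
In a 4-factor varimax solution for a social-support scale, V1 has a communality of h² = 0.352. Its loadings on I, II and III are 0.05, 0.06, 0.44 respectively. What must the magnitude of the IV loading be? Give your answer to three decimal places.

0.390

Under orthogonal rotation h² = Σλ², so λ_IV² = h² − (0.1997) = 0.352 − 0.1997 = 0.1523.
|λ| = √0.1523 = 0.3903.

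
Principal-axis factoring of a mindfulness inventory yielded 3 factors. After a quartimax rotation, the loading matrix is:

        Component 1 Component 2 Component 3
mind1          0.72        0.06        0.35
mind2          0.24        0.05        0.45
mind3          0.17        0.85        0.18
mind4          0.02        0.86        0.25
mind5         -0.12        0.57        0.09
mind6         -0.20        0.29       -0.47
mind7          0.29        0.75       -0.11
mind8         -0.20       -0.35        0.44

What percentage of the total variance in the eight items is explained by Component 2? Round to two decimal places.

32.03%

SS loadings for Component 2 = 0.06² + 0.05² + 0.85² + 0.86² + 0.57² + 0.29² + 0.75² + (-0.35)² = 2.5622
With 8 standardized items, total variance = 8. Proportion = 2.5622/8 = 0.3203 → 32.03%.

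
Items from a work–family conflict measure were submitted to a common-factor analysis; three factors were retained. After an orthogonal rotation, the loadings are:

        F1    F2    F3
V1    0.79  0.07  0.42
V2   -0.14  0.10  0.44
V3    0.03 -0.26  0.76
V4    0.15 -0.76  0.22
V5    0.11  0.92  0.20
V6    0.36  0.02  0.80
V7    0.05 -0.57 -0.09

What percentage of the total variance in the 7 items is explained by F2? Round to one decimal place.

26.2%

SS loadings for F2 = 0.07² + 0.10² + (-0.26)² + (-0.76)² + 0.92² + 0.02² + (-0.57)² = 1.8318
With 7 standardized items, total variance = 7. Proportion = 1.8318/7 = 0.2617 → 26.17%.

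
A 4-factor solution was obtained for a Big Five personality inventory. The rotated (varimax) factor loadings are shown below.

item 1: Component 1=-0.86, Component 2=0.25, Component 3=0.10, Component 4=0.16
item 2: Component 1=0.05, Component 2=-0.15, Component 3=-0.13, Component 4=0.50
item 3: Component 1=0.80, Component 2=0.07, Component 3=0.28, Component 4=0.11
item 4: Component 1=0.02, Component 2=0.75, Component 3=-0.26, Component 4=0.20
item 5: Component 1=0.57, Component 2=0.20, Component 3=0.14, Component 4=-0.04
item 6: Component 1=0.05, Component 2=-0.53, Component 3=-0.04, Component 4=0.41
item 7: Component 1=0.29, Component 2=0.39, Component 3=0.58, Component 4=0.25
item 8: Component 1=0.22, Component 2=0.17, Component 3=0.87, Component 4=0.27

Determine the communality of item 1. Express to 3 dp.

h² = (-0.86)² + 0.25² + 0.10² + 0.16² = 0.7396 + 0.0625 + 0.0100 + 0.0256 = 0.8377

0.838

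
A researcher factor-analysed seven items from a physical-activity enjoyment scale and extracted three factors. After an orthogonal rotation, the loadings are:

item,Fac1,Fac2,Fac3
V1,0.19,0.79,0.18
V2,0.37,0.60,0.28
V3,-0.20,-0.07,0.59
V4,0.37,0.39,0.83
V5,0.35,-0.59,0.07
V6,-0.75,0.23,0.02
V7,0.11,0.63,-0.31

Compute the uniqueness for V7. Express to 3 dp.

0.495

h² = 0.11² + 0.63² + (-0.31)² = 0.0121 + 0.3969 + 0.0961 = 0.5051
Uniqueness u² = 1 − h² = 1 − 0.5051 = 0.4949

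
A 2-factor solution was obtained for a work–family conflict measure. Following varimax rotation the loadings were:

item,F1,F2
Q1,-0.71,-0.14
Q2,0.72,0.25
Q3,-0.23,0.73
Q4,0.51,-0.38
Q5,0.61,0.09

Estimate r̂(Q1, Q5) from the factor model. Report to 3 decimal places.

r̂ = Σ λ_i·λ_j across factors = (-0.71)(0.61) + (-0.14)(0.09)
  = -0.4331 -0.0126 = -0.4457

-0.446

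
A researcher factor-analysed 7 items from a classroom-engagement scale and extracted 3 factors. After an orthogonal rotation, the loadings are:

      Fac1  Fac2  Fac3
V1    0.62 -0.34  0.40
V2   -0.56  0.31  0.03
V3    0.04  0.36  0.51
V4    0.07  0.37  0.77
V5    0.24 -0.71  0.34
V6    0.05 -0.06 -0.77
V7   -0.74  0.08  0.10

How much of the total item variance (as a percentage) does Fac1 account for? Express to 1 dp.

18.7%

SS loadings for Fac1 = 0.62² + (-0.56)² + 0.04² + 0.07² + 0.24² + 0.05² + (-0.74)² = 1.3122
With 7 standardized items, total variance = 7. Proportion = 1.3122/7 = 0.1875 → 18.75%.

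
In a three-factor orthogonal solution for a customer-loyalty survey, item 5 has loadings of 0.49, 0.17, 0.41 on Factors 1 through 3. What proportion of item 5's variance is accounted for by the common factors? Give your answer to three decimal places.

h² = 0.49² + 0.17² + 0.41² = 0.2401 + 0.0289 + 0.1681 = 0.4371

0.437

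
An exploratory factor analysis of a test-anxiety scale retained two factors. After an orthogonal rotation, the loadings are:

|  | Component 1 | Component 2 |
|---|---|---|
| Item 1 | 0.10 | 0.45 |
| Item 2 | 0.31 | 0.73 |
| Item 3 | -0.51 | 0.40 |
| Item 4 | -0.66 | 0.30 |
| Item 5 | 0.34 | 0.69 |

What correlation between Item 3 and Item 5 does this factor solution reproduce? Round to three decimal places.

0.103

r̂ = Σ λ_i·λ_j across factors = (-0.51)(0.34) + (0.40)(0.69)
  = -0.1734 +0.2760 = 0.1026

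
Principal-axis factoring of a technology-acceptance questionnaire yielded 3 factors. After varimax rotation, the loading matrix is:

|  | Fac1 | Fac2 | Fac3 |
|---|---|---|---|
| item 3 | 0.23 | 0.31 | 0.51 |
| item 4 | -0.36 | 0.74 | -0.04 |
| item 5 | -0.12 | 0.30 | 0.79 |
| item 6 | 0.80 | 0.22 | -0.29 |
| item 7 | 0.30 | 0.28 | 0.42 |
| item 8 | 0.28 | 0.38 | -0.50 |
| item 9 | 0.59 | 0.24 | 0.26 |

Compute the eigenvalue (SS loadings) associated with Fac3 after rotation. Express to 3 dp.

SS loadings for Fac3 = 0.51² + (-0.04)² + 0.79² + (-0.29)² + 0.42² + (-0.50)² + 0.26² = 0.2601 + 0.0016 + 0.6241 + 0.0841 + 0.1764 + 0.2500 + 0.0676 = 1.4639

1.464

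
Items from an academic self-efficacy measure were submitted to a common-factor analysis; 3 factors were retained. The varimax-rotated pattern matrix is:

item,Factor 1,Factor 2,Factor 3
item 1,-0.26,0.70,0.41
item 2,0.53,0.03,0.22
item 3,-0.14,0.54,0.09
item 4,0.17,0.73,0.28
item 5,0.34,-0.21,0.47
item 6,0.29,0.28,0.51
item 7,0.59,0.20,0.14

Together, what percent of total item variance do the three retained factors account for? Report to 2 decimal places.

Communalities: 0.7257, 0.3302, 0.3193, 0.6402, 0.3806, 0.4226, 0.4077; Σh² = 3.2263.
Total variance with 7 standardized items is 7, so the solution explains 3.2263/7 = 0.4609 = 46.09%.

46.09%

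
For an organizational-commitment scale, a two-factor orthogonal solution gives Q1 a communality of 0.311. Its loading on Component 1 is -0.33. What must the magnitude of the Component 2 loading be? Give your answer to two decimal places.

0.45

Under orthogonal rotation h² = Σλ², so λ_Component 2² = h² − (0.1089) = 0.311 − 0.1089 = 0.2021.
|λ| = √0.2021 = 0.4496.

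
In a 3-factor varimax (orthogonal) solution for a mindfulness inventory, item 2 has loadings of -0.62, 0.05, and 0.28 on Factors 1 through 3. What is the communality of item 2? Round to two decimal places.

0.47

h² = (-0.62)² + 0.05² + 0.28² = 0.3844 + 0.0025 + 0.0784 = 0.4653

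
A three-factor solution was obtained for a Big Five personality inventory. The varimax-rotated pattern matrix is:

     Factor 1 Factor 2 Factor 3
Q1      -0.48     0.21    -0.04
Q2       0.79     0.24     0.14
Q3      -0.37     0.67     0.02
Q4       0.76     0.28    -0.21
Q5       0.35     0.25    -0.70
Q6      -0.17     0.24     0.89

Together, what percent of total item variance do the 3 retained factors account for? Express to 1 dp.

Communalities: 0.2761, 0.7013, 0.5862, 0.7001, 0.6750, 0.8786; Σh² = 3.8173.
Total variance with 6 standardized items is 6, so the solution explains 3.8173/6 = 0.6362 = 63.62%.

63.6%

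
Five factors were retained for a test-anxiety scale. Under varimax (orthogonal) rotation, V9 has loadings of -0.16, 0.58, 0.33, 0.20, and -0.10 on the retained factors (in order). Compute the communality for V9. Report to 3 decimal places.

h² = (-0.16)² + 0.58² + 0.33² + 0.20² + (-0.10)² = 0.0256 + 0.3364 + 0.1089 + 0.0400 + 0.0100 = 0.5209

0.521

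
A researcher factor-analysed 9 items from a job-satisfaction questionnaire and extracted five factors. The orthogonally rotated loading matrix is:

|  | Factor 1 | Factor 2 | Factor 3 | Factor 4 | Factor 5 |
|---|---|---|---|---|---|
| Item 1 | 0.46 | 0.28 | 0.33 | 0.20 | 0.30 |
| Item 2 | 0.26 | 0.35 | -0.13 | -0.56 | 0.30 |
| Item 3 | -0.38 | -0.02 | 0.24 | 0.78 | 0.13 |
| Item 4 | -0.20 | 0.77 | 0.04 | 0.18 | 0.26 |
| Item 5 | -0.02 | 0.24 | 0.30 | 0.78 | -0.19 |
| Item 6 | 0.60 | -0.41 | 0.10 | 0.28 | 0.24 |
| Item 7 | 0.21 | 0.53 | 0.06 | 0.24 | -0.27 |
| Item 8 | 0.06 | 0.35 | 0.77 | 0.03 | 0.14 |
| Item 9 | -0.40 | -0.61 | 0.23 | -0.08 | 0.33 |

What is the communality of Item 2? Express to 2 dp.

h² = 0.26² + 0.35² + (-0.13)² + (-0.56)² + 0.30² = 0.0676 + 0.1225 + 0.0169 + 0.3136 + 0.0900 = 0.6106

0.61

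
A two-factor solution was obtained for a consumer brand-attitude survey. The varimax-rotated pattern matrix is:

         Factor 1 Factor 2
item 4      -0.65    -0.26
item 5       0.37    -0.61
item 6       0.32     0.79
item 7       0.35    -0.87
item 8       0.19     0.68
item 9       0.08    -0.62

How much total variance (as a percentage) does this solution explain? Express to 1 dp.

58.2%

Communalities: 0.4901, 0.5090, 0.7265, 0.8794, 0.4985, 0.3908; Σh² = 3.4943.
Total variance with 6 standardized items is 6, so the solution explains 3.4943/6 = 0.5824 = 58.24%.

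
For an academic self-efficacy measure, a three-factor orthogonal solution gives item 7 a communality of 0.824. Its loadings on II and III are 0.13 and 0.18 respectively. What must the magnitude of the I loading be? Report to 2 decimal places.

Under orthogonal rotation h² = Σλ², so λ_I² = h² − (0.0493) = 0.824 − 0.0493 = 0.7747.
|λ| = √0.7747 = 0.8802.

0.88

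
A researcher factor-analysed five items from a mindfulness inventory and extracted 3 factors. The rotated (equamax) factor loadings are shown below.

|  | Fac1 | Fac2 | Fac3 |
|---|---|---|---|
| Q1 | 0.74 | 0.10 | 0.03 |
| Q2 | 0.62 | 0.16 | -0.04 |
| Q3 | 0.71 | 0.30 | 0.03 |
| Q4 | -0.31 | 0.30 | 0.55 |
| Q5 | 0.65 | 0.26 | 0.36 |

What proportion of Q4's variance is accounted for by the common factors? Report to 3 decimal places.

h² = (-0.31)² + 0.30² + 0.55² = 0.0961 + 0.0900 + 0.3025 = 0.4886

0.489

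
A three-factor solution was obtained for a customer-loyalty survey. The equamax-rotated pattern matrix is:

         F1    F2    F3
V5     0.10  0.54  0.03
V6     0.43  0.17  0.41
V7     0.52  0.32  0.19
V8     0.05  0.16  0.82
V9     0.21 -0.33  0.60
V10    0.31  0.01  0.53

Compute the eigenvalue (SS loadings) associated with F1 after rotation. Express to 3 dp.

0.608

SS loadings for F1 = 0.10² + 0.43² + 0.52² + 0.05² + 0.21² + 0.31² = 0.0100 + 0.1849 + 0.2704 + 0.0025 + 0.0441 + 0.0961 = 0.6080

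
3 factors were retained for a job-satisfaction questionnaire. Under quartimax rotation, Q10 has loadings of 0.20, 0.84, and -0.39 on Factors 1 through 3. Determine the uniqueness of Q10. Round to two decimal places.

0.10

h² = 0.20² + 0.84² + (-0.39)² = 0.0400 + 0.7056 + 0.1521 = 0.8977
Uniqueness u² = 1 − h² = 1 − 0.8977 = 0.1023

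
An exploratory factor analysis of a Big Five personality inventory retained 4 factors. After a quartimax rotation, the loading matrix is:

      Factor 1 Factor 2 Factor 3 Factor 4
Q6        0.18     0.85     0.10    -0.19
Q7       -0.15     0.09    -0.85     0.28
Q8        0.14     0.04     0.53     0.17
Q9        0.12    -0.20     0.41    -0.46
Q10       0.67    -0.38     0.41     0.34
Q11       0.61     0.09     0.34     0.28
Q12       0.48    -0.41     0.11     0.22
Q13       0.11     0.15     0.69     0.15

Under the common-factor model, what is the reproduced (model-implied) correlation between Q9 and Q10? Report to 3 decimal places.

r̂ = Σ λ_i·λ_j across factors = (0.12)(0.67) + (-0.20)(-0.38) + (0.41)(0.41) + (-0.46)(0.34)
  = +0.0804 +0.0760 +0.1681 -0.1564 = 0.1681

0.168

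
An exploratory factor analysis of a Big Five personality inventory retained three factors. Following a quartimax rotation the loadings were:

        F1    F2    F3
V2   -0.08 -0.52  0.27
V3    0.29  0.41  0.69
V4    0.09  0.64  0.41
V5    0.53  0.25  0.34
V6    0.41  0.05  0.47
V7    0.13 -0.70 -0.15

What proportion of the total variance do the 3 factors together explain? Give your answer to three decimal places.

SS loadings by factor: 0.5645, 1.4031, 1.0761; total = 3.0437.
Total variance with 6 standardized items is 6, so the solution explains 3.0437/6 = 0.5073.

0.507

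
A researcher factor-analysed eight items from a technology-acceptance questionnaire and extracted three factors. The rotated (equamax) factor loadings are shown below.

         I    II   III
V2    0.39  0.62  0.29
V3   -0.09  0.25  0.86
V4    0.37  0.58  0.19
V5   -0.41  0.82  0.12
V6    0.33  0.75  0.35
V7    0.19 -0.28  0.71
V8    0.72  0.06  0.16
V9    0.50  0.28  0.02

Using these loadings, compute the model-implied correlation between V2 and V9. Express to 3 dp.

r̂ = Σ λ_i·λ_j across factors = (0.39)(0.50) + (0.62)(0.28) + (0.29)(0.02)
  = +0.1950 +0.1736 +0.0058 = 0.3744

0.374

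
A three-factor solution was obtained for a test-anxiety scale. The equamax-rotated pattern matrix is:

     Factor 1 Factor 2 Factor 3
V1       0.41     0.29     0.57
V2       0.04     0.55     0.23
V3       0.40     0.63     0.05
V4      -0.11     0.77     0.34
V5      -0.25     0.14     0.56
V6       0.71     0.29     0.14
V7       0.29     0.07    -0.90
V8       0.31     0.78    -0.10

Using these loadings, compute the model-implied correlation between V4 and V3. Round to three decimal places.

0.458

r̂ = Σ λ_i·λ_j across factors = (-0.11)(0.40) + (0.77)(0.63) + (0.34)(0.05)
  = -0.0440 +0.4851 +0.0170 = 0.4581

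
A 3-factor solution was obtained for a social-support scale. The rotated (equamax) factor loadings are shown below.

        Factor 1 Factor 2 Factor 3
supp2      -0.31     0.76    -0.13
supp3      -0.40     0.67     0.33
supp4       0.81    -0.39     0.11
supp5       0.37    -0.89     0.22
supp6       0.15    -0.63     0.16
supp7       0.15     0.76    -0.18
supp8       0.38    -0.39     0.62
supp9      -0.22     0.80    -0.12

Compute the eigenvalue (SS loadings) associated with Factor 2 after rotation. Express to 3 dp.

SS loadings for Factor 2 = 0.76² + 0.67² + (-0.39)² + (-0.89)² + (-0.63)² + 0.76² + (-0.39)² + 0.80² = 0.5776 + 0.4489 + 0.1521 + 0.7921 + 0.3969 + 0.5776 + 0.1521 + 0.6400 = 3.7373

3.737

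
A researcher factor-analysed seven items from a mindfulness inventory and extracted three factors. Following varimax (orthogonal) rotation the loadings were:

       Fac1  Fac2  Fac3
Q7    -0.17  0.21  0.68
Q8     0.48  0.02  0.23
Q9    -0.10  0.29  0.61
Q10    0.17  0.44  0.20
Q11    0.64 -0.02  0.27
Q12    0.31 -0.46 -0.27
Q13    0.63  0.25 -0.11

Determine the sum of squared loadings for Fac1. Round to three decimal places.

1.201

SS loadings for Fac1 = (-0.17)² + 0.48² + (-0.10)² + 0.17² + 0.64² + 0.31² + 0.63² = 0.0289 + 0.2304 + 0.0100 + 0.0289 + 0.4096 + 0.0961 + 0.3969 = 1.2008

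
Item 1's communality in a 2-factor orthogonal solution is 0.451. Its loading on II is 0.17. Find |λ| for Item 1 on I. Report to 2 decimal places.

Under orthogonal rotation h² = Σλ², so λ_I² = h² − (0.0289) = 0.451 − 0.0289 = 0.4221.
|λ| = √0.4221 = 0.6497.

0.65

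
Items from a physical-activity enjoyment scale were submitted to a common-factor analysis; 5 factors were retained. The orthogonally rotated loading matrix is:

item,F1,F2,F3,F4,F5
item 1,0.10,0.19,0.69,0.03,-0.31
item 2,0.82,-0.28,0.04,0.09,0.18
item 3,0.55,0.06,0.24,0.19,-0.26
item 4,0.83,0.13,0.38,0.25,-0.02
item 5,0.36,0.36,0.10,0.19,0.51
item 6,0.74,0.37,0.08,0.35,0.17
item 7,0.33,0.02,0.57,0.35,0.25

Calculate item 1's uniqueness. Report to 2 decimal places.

0.38

h² = 0.10² + 0.19² + 0.69² + 0.03² + (-0.31)² = 0.0100 + 0.0361 + 0.4761 + 0.0009 + 0.0961 = 0.6192
Uniqueness u² = 1 − h² = 1 − 0.6192 = 0.3808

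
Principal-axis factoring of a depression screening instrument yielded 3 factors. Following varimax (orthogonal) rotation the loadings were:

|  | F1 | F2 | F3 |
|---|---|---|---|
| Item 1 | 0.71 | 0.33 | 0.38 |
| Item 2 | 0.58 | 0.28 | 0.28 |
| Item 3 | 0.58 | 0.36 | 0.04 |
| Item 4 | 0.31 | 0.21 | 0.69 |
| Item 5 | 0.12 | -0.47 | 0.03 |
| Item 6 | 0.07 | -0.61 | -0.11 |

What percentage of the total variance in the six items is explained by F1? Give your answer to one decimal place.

21.5%

SS loadings for F1 = 0.71² + 0.58² + 0.58² + 0.31² + 0.12² + 0.07² = 1.2923
With 6 standardized items, total variance = 6. Proportion = 1.2923/6 = 0.2154 → 21.54%.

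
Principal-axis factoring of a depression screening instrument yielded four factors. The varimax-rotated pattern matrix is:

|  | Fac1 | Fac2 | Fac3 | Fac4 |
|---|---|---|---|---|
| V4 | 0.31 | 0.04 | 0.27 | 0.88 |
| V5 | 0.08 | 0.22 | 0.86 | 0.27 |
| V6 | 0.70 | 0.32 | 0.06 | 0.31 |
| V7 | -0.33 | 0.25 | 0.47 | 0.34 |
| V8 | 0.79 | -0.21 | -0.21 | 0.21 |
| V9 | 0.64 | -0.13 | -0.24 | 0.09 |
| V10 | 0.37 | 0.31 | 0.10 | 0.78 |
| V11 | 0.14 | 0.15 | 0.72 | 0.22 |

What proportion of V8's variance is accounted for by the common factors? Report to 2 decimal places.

0.76

h² = 0.79² + (-0.21)² + (-0.21)² + 0.21² = 0.6241 + 0.0441 + 0.0441 + 0.0441 = 0.7564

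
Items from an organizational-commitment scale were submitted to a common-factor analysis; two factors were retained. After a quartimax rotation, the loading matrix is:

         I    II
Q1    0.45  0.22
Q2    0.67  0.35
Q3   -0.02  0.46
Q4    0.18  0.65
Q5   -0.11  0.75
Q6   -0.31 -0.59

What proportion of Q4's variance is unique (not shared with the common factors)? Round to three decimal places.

h² = 0.18² + 0.65² = 0.0324 + 0.4225 = 0.4549
Uniqueness u² = 1 − h² = 1 − 0.4549 = 0.5451

0.545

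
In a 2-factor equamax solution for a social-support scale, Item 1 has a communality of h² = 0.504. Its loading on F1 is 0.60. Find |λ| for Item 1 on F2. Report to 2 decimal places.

Under orthogonal rotation h² = Σλ², so λ_F2² = h² − (0.3600) = 0.504 − 0.3600 = 0.1440.
|λ| = √0.1440 = 0.3795.

0.38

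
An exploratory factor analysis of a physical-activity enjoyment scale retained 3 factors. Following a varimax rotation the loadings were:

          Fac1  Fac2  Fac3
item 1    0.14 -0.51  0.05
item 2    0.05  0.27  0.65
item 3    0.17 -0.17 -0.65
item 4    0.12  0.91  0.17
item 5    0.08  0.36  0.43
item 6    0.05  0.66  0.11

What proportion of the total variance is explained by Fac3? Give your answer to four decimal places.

SS loadings for Fac3 = 0.05² + 0.65² + (-0.65)² + 0.17² + 0.43² + 0.11² = 1.0734
Proportion of variance = 1.0734 / 6 = 0.1789.

0.1789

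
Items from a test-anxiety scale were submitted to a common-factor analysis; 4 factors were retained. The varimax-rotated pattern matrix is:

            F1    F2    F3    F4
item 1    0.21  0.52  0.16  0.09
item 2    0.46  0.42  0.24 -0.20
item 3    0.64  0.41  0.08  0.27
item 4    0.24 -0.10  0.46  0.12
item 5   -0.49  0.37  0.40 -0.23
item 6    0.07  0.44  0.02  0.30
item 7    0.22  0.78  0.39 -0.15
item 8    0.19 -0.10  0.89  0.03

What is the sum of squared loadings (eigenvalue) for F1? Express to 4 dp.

SS loadings for F1 = 0.21² + 0.46² + 0.64² + 0.24² + (-0.49)² + 0.07² + 0.22² + 0.19² = 0.0441 + 0.2116 + 0.4096 + 0.0576 + 0.2401 + 0.0049 + 0.0484 + 0.0361 = 1.0524

1.0524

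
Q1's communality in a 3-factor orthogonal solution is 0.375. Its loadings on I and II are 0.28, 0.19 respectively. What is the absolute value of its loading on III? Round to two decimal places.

Under orthogonal rotation h² = Σλ², so λ_III² = h² − (0.1145) = 0.375 − 0.1145 = 0.2605.
|λ| = √0.2605 = 0.5104.

0.51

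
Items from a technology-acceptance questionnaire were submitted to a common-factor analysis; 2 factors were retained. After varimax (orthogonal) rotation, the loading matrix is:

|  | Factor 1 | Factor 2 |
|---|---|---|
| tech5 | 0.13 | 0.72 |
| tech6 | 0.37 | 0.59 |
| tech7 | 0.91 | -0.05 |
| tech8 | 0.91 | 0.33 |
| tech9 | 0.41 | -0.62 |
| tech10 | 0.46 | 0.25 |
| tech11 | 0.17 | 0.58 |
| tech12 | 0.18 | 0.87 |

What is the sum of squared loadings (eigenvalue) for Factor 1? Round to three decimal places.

SS loadings for Factor 1 = 0.13² + 0.37² + 0.91² + 0.91² + 0.41² + 0.46² + 0.17² + 0.18² = 0.0169 + 0.1369 + 0.8281 + 0.8281 + 0.1681 + 0.2116 + 0.0289 + 0.0324 = 2.2510

2.251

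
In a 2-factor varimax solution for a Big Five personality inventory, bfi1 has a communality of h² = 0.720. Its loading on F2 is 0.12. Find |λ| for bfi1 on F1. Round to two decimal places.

0.84

Under orthogonal rotation h² = Σλ², so λ_F1² = h² − (0.0144) = 0.720 − 0.0144 = 0.7056.
|λ| = √0.7056 = 0.8400.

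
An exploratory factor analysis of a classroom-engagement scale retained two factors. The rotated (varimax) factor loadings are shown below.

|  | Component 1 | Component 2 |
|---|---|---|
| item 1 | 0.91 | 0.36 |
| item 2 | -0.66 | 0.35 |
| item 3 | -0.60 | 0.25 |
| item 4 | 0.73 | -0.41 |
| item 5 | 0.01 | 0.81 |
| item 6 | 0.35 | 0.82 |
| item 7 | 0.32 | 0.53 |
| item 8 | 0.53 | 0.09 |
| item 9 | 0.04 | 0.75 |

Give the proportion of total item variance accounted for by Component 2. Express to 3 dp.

0.296

SS loadings for Component 2 = 0.36² + 0.35² + 0.25² + (-0.41)² + 0.81² + 0.82² + 0.53² + 0.09² + 0.75² = 2.6627
Proportion of variance = 2.6627 / 9 = 0.2959.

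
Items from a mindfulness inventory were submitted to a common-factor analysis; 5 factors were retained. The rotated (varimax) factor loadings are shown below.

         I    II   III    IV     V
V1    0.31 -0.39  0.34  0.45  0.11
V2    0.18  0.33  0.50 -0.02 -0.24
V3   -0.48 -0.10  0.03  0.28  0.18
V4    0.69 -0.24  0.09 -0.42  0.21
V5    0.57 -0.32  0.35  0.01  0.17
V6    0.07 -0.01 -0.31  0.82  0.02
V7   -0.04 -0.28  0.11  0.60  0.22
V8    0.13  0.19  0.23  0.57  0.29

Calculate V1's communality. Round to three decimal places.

h² = 0.31² + (-0.39)² + 0.34² + 0.45² + 0.11² = 0.0961 + 0.1521 + 0.1156 + 0.2025 + 0.0121 = 0.5784

0.578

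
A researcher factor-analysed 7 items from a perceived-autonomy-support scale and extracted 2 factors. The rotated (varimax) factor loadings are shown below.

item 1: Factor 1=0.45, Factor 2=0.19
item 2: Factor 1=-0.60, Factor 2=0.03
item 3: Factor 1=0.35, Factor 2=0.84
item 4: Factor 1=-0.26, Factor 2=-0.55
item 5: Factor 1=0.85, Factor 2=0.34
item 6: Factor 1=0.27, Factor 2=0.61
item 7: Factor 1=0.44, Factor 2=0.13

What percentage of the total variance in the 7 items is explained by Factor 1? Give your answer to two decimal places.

SS loadings for Factor 1 = 0.45² + (-0.60)² + 0.35² + (-0.26)² + 0.85² + 0.27² + 0.44² = 1.7416
With 7 standardized items, total variance = 7. Proportion = 1.7416/7 = 0.2488 → 24.88%.

24.88%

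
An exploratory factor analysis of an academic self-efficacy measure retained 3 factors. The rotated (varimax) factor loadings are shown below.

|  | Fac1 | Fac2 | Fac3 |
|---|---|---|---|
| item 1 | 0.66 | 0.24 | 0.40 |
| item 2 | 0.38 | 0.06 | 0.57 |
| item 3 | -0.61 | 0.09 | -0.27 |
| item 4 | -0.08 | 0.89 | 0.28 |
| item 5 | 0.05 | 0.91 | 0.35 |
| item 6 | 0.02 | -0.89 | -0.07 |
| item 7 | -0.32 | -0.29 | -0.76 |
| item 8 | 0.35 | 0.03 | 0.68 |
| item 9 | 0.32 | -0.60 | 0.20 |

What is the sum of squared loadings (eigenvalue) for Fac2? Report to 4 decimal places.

SS loadings for Fac2 = 0.24² + 0.06² + 0.09² + 0.89² + 0.91² + (-0.89)² + (-0.29)² + 0.03² + (-0.60)² = 0.0576 + 0.0036 + 0.0081 + 0.7921 + 0.8281 + 0.7921 + 0.0841 + 0.0009 + 0.3600 = 2.9266

2.9266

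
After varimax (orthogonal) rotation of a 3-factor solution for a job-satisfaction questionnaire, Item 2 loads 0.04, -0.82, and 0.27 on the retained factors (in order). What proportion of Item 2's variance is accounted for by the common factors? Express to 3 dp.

h² = 0.04² + (-0.82)² + 0.27² = 0.0016 + 0.6724 + 0.0729 = 0.7469

0.747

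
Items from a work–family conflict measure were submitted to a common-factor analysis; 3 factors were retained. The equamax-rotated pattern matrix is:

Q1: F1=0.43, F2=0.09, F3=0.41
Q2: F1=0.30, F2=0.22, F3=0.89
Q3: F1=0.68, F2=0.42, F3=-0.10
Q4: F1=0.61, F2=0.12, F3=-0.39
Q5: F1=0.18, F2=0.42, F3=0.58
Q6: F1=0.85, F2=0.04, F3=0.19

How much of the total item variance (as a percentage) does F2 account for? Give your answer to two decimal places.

SS loadings for F2 = 0.09² + 0.22² + 0.42² + 0.12² + 0.42² + 0.04² = 0.4253
With 6 standardized items, total variance = 6. Proportion = 0.4253/6 = 0.0709 → 7.09%.

7.09%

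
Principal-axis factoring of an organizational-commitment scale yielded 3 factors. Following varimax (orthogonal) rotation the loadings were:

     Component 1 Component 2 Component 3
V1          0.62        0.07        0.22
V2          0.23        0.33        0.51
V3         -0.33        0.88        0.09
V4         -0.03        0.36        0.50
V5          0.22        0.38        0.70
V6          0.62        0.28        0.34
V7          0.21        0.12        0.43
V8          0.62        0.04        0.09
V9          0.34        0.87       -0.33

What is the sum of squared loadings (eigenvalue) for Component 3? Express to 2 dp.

1.47

SS loadings for Component 3 = 0.22² + 0.51² + 0.09² + 0.50² + 0.70² + 0.34² + 0.43² + 0.09² + (-0.33)² = 0.0484 + 0.2601 + 0.0081 + 0.2500 + 0.4900 + 0.1156 + 0.1849 + 0.0081 + 0.1089 = 1.4741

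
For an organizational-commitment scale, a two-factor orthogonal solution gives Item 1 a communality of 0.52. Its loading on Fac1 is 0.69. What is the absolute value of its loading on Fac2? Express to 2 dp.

0.21

Under orthogonal rotation h² = Σλ², so λ_Fac2² = h² − (0.4761) = 0.52 − 0.4761 = 0.0439.
|λ| = √0.0439 = 0.2095.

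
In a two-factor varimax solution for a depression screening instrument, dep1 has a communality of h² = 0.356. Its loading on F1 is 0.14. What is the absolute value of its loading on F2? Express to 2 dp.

Under orthogonal rotation h² = Σλ², so λ_F2² = h² − (0.0196) = 0.356 − 0.0196 = 0.3364.
|λ| = √0.3364 = 0.5800.

0.58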